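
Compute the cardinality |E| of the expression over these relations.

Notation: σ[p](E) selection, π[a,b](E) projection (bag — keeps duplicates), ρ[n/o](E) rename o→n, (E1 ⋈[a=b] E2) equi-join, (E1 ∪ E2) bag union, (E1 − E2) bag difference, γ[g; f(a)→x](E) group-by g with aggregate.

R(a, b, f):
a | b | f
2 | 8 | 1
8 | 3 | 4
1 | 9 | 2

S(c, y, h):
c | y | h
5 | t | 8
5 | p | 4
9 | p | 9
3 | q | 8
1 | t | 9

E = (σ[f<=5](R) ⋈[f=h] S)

Stepwise |·|:
  R → 3
  σ[f<=5](R) → 3
  S → 5
  (σ[f<=5](R) ⋈[f=h] S) → 1

|E| = 1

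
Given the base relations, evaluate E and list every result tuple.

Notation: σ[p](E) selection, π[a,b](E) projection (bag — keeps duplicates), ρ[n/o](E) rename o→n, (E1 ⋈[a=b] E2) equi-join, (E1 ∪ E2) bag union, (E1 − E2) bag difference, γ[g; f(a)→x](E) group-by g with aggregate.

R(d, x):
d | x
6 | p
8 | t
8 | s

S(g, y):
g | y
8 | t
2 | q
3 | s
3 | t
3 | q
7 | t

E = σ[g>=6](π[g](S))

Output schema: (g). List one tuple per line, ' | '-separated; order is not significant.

Subexpression sizes:
  S → 6
  π[g](S) → 6
  σ[g>=6](π[g](S)) → 2

== RESULT ==
g
7
8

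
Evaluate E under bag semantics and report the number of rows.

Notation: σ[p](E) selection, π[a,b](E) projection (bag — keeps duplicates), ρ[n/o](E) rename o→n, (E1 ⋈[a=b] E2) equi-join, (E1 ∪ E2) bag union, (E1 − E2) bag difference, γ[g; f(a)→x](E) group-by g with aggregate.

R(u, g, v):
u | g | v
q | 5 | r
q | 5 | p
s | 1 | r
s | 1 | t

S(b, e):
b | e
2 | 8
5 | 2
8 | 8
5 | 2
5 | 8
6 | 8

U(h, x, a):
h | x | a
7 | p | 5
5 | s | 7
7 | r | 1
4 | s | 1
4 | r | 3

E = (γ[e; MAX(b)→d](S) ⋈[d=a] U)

Stepwise |·|:
  S → 6
  γ[e; MAX(b)→d](S) → 2
  U → 5
  (γ[e; MAX(b)→d](S) ⋈[d=a] U) → 1

|E| = 1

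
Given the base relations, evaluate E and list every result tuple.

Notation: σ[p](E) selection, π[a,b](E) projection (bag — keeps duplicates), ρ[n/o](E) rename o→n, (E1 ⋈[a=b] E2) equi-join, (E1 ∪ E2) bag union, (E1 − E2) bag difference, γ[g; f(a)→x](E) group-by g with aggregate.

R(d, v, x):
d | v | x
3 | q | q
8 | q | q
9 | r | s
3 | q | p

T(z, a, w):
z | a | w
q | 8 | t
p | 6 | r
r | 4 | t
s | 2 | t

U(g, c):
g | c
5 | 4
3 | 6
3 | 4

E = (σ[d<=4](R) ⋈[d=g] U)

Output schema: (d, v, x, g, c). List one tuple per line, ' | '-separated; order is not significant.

Subexpression sizes:
  R → 4
  σ[d<=4](R) → 2
  U → 3
  (σ[d<=4](R) ⋈[d=g] U) → 4

== RESULT ==
d | v | x | g | c
3 | q | p | 3 | 4
3 | q | p | 3 | 6
3 | q | q | 3 | 4
3 | q | q | 3 | 6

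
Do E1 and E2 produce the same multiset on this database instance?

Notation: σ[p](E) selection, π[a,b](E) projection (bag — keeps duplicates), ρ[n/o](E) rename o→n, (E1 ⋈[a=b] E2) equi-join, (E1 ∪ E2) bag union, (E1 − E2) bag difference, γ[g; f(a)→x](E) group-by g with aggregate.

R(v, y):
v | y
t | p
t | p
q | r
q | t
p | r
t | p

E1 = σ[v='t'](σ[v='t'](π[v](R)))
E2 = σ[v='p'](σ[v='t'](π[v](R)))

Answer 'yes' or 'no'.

E1 stepwise |·|:
  R → 6
  π[v](R) → 6
  σ[v='t'](π[v](R)) → 3
  σ[v='t'](σ[v='t'](π[v](R))) → 3
E2 stepwise |·|:
  R → 6
  π[v](R) → 6
  σ[v='t'](π[v](R)) → 3
  σ[v='p'](σ[v='t'](π[v](R))) → 0

E1 result:
v
t
t
t
E2 result:
v
(0 rows)
Witness: ('t',) appears 3× in E1 but 0× in E2.

no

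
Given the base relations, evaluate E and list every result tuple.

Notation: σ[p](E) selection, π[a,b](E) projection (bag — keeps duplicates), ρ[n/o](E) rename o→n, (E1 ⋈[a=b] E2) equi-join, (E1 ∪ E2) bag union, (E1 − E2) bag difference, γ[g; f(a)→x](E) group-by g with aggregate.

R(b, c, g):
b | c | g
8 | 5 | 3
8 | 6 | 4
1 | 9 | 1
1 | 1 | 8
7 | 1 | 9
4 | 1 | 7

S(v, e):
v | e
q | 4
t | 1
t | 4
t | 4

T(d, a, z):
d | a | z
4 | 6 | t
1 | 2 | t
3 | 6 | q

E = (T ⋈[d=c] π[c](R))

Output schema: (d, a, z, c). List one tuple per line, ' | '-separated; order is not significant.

Subexpression sizes:
  T → 3
  R → 6
  π[c](R) → 6
  (T ⋈[d=c] π[c](R)) → 3

== RESULT ==
d | a | z | c
1 | 2 | t | 1
1 | 2 | t | 1
1 | 2 | t | 1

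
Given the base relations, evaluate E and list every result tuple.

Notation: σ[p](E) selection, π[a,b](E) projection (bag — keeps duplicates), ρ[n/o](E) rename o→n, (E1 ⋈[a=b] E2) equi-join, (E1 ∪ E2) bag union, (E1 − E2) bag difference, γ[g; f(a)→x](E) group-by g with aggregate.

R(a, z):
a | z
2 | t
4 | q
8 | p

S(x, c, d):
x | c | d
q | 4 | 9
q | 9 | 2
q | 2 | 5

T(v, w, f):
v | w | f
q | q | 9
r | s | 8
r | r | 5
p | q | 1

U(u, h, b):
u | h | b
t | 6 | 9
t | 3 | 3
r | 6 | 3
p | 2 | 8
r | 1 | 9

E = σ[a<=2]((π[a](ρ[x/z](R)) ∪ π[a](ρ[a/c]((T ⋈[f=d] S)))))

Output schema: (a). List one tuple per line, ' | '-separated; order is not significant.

Stepwise |·|:
  R → 3
  ρ[x/z](R) → 3
  π[a](ρ[x/z](R)) → 3
  T → 4
  S → 3
  (T ⋈[f=d] S) → 2
  ρ[a/c]((T ⋈[f=d] S)) → 2
  π[a](ρ[a/c]((T ⋈[f=d] S))) → 2
  (π[a](ρ[x/z](R)) ∪ π[a](ρ[a/c]((T ⋈[f=d] S)))) → 5
  σ[a<=2]((π[a](ρ[x/z](R)) ∪ π[a](ρ[a/c]((T ⋈[f=d] S))))) → 2

== RESULT ==
a
2
2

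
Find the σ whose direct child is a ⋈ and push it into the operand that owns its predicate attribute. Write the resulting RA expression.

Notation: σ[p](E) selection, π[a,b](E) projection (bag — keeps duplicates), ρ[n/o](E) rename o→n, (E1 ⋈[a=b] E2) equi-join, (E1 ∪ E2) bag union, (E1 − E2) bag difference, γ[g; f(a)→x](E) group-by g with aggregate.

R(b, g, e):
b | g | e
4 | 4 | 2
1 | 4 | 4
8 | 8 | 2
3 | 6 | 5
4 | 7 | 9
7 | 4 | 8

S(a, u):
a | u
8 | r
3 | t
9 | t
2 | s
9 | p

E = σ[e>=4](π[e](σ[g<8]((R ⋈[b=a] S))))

σ filters on g, owned by the left side.
E' = σ[e>=4](π[e]((σ[g<8](R) ⋈[b=a] S)))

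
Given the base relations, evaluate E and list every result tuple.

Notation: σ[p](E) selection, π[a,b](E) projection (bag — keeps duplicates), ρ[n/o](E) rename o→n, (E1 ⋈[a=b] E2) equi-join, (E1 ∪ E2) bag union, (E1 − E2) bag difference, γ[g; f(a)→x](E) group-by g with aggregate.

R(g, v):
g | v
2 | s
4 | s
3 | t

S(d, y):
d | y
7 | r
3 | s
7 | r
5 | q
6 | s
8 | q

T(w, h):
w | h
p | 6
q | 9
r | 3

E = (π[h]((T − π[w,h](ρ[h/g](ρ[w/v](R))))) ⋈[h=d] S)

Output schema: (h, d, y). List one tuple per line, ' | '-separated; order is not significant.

Subexpression sizes:
  T → 3
  R → 3
  ρ[w/v](R) → 3
  ρ[h/g](ρ[w/v](R)) → 3
  π[w,h](ρ[h/g](ρ[w/v](R))) → 3
  (T − π[w,h](ρ[h/g](ρ[w/v](R)))) → 3
  π[h]((T − π[w,h](ρ[h/g](ρ[w/v](R))))) → 3
  S → 6
  (π[h]((T − π[w,h](ρ[h/g](ρ[w/v](R))))) ⋈[h=d] S) → 2

== RESULT ==
h | d | y
3 | 3 | s
6 | 6 | s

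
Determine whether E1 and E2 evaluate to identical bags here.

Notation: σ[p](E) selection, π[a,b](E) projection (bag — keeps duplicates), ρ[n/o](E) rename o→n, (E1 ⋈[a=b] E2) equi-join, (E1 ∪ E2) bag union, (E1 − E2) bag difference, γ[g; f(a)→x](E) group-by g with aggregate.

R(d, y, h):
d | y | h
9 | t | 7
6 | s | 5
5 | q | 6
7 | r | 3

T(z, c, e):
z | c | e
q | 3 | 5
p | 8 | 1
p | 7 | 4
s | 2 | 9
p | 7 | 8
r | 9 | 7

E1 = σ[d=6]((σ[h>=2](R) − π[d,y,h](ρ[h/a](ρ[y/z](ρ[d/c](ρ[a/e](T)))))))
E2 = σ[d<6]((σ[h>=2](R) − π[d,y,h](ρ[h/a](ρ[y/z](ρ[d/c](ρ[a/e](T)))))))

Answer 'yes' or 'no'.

E1 stepwise |·|:
  R → 4
  σ[h>=2](R) → 4
  T → 6
  ρ[a/e](T) → 6
  ρ[d/c](ρ[a/e](T)) → 6
  ρ[y/z](ρ[d/c](ρ[a/e](T))) → 6
  ρ[h/a](ρ[y/z](ρ[d/c](ρ[a/e](T)))) → 6
  π[d,y,h](ρ[h/a](ρ[y/z](ρ[d/c](ρ[a/e](T))))) → 6
  (σ[h>=2](R) − π[d,y,h](ρ[h/a](ρ[y/z](ρ[d/c](ρ[a/e](T)))))) → 4
  σ[d=6]((σ[h>=2](R) − π[d,y,h](ρ[h/a](ρ[y/z](ρ[d/c](ρ[a/e](T))))))) → 1
E2 stepwise |·|:
  R → 4
  σ[h>=2](R) → 4
  T → 6
  ρ[a/e](T) → 6
  ρ[d/c](ρ[a/e](T)) → 6
  ρ[y/z](ρ[d/c](ρ[a/e](T))) → 6
  ρ[h/a](ρ[y/z](ρ[d/c](ρ[a/e](T)))) → 6
  π[d,y,h](ρ[h/a](ρ[y/z](ρ[d/c](ρ[a/e](T))))) → 6
  (σ[h>=2](R) − π[d,y,h](ρ[h/a](ρ[y/z](ρ[d/c](ρ[a/e](T)))))) → 4
  σ[d<6]((σ[h>=2](R) − π[d,y,h](ρ[h/a](ρ[y/z](ρ[d/c](ρ[a/e](T))))))) → 1

E1 result:
d | y | h
6 | s | 5
E2 result:
d | y | h
5 | q | 6
Witness: (6, 's', 5) appears 1× in E1 but 0× in E2.

no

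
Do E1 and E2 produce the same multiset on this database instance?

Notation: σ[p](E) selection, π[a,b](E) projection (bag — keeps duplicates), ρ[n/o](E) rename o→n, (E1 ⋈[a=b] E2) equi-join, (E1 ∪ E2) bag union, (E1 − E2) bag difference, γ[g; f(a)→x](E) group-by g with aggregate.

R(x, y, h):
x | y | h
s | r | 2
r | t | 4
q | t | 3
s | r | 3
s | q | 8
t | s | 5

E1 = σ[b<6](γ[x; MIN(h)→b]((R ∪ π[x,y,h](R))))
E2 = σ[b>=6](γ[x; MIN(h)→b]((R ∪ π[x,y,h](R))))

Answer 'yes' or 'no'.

E1 stepwise |·|:
  R → 6
  R → 6
  π[x,y,h](R) → 6
  (R ∪ π[x,y,h](R)) → 12
  γ[x; MIN(h)→b]((R ∪ π[x,y,h](R))) → 4
  σ[b<6](γ[x; MIN(h)→b]((R ∪ π[x,y,h](R)))) → 4
E2 stepwise |·|:
  R → 6
  R → 6
  π[x,y,h](R) → 6
  (R ∪ π[x,y,h](R)) → 12
  γ[x; MIN(h)→b]((R ∪ π[x,y,h](R))) → 4
  σ[b>=6](γ[x; MIN(h)→b]((R ∪ π[x,y,h](R)))) → 0

E1 result:
x | b
q | 3
r | 4
s | 2
t | 5
E2 result:
x | b
(0 rows)
Witness: ('q', 3) appears 1× in E1 but 0× in E2.

no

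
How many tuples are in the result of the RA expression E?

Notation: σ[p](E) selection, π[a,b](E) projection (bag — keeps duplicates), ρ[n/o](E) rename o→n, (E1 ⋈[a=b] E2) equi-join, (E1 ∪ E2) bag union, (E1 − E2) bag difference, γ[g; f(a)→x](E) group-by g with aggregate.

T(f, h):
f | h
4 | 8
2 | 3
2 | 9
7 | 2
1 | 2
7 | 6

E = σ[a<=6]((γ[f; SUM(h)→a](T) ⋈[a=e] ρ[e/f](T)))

Subexpression sizes:
  T → 6
  γ[f; SUM(h)→a](T) → 4
  T → 6
  ρ[e/f](T) → 6
  (γ[f; SUM(h)→a](T) ⋈[a=e] ρ[e/f](T)) → 2
  σ[a<=6]((γ[f; SUM(h)→a](T) ⋈[a=e] ρ[e/f](T))) → 2

|E| = 2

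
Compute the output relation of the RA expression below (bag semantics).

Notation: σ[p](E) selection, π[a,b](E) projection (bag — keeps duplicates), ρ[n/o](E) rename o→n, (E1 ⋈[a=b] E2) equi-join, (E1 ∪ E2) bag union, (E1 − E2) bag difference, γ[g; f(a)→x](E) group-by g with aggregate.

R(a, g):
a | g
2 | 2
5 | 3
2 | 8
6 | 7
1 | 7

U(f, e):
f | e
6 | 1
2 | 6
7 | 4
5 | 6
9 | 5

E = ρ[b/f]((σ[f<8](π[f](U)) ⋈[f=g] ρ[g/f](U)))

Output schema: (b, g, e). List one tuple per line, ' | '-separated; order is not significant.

Per-node cardinality:
  U → 5
  π[f](U) → 5
  σ[f<8](π[f](U)) → 4
  U → 5
  ρ[g/f](U) → 5
  (σ[f<8](π[f](U)) ⋈[f=g] ρ[g/f](U)) → 4
  ρ[b/f]((σ[f<8](π[f](U)) ⋈[f=g] ρ[g/f](U))) → 4

== RESULT ==
b | g | e
2 | 2 | 6
5 | 5 | 6
6 | 6 | 1
7 | 7 | 4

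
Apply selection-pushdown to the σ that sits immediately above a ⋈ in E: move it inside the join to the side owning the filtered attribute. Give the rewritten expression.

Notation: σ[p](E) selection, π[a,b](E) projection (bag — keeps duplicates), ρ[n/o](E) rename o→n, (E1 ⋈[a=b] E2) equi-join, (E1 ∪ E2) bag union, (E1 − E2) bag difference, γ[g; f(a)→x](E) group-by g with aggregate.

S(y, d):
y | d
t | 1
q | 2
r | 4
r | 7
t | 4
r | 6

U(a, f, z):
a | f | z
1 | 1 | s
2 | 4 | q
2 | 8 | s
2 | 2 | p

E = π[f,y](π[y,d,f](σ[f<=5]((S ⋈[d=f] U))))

σ filters on f, owned by the right side.
E' = π[f,y](π[y,d,f]((S ⋈[d=f] σ[f<=5](U))))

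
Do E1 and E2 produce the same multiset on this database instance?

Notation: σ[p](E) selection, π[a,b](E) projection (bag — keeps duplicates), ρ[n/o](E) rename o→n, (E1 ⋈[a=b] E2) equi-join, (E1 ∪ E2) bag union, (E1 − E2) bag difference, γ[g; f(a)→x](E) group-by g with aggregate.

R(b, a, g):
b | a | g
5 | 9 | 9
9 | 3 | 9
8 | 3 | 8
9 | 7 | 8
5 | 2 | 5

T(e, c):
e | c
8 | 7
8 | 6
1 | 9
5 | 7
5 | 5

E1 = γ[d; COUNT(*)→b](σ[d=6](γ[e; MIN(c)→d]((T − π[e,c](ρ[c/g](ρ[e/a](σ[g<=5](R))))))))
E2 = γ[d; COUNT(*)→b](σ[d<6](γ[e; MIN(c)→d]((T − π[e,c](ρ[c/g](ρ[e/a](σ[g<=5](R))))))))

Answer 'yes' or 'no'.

E1 row counts bottom-up:
  T → 5
  R → 5
  σ[g<=5](R) → 1
  ρ[e/a](σ[g<=5](R)) → 1
  ρ[c/g](ρ[e/a](σ[g<=5](R))) → 1
  π[e,c](ρ[c/g](ρ[e/a](σ[g<=5](R)))) → 1
  (T − π[e,c](ρ[c/g](ρ[e/a](σ[g<=5](R))))) → 5
  γ[e; MIN(c)→d]((T − π[e,c](ρ[c/g](ρ[e/a](σ[g<=5](R)))))) → 3
  σ[d=6](γ[e; MIN(c)→d]((T − π[e,c](ρ[c/g](ρ[e/a](σ[g<=5](R))))))) → 1
  γ[d; COUNT(*)→b](σ[d=6](γ[e; MIN(c)→d]((T − π[e,c](ρ[c/g](ρ[e/a](σ[g<=5](R)))))))) → 1
E2 row counts bottom-up:
  T → 5
  R → 5
  σ[g<=5](R) → 1
  ρ[e/a](σ[g<=5](R)) → 1
  ρ[c/g](ρ[e/a](σ[g<=5](R))) → 1
  π[e,c](ρ[c/g](ρ[e/a](σ[g<=5](R)))) → 1
  (T − π[e,c](ρ[c/g](ρ[e/a](σ[g<=5](R))))) → 5
  γ[e; MIN(c)→d]((T − π[e,c](ρ[c/g](ρ[e/a](σ[g<=5](R)))))) → 3
  σ[d<6](γ[e; MIN(c)→d]((T − π[e,c](ρ[c/g](ρ[e/a](σ[g<=5](R))))))) → 1
  γ[d; COUNT(*)→b](σ[d<6](γ[e; MIN(c)→d]((T − π[e,c](ρ[c/g](ρ[e/a](σ[g<=5](R)))))))) → 1

E1 result:
d | b
6 | 1
E2 result:
d | b
5 | 1
Witness: (6, 1) appears 1× in E1 but 0× in E2.

no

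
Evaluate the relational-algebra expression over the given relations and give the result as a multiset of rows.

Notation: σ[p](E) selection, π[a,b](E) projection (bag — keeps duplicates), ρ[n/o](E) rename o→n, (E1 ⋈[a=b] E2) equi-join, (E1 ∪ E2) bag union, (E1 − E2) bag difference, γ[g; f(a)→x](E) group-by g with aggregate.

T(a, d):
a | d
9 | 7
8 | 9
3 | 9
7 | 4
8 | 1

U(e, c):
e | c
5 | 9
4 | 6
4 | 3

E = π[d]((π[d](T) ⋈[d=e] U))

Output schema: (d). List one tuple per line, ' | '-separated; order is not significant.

Stepwise |·|:
  T → 5
  π[d](T) → 5
  U → 3
  (π[d](T) ⋈[d=e] U) → 2
  π[d]((π[d](T) ⋈[d=e] U)) → 2

== RESULT ==
d
4
4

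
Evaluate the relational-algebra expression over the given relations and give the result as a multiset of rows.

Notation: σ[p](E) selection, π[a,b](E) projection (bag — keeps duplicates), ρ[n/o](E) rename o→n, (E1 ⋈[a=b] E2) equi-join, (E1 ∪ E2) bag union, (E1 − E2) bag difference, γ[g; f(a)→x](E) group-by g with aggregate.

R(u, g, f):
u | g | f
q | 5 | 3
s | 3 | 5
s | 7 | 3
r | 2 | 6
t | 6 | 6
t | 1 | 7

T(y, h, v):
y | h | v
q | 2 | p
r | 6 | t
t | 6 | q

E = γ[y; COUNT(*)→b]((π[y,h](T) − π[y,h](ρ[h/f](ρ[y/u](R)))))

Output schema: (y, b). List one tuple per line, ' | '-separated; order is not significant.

Per-node cardinality:
  T → 3
  π[y,h](T) → 3
  R → 6
  ρ[y/u](R) → 6
  ρ[h/f](ρ[y/u](R)) → 6
  π[y,h](ρ[h/f](ρ[y/u](R))) → 6
  (π[y,h](T) − π[y,h](ρ[h/f](ρ[y/u](R)))) → 1
  γ[y; COUNT(*)→b]((π[y,h](T) − π[y,h](ρ[h/f](ρ[y/u](R))))) → 1

== RESULT ==
y | b
q | 1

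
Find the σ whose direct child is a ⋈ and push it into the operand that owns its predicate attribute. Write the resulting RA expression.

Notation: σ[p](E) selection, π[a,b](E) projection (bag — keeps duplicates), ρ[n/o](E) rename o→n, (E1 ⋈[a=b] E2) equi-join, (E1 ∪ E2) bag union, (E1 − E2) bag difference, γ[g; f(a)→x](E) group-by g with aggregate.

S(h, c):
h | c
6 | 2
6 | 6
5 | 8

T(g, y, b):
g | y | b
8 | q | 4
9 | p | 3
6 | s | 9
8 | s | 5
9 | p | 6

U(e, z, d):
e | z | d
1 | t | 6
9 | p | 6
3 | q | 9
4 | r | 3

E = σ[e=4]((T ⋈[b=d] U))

σ filters on e, owned by the right side.
E' = (T ⋈[b=d] σ[e=4](U))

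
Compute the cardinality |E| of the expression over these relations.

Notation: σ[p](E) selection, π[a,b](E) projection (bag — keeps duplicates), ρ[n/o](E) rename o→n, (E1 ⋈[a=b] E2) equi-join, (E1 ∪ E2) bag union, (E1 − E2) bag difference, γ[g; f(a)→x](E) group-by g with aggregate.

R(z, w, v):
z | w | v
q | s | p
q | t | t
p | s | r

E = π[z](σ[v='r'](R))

Subexpression sizes:
  R → 3
  σ[v='r'](R) → 1
  π[z](σ[v='r'](R)) → 1

|E| = 1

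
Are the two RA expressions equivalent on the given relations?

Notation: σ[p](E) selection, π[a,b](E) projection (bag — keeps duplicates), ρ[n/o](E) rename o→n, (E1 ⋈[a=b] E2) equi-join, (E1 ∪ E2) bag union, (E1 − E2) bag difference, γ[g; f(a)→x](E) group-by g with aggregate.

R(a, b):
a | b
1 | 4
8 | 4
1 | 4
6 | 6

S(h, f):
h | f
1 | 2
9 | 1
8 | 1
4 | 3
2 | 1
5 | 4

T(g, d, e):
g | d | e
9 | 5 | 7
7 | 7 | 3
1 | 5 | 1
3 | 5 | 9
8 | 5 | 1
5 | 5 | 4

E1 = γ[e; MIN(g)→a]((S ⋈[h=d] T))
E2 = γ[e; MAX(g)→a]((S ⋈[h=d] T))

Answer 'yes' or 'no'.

E1 stepwise |·|:
  S → 6
  T → 6
  (S ⋈[h=d] T) → 5
  γ[e; MIN(g)→a]((S ⋈[h=d] T)) → 4
E2 stepwise |·|:
  S → 6
  T → 6
  (S ⋈[h=d] T) → 5
  γ[e; MAX(g)→a]((S ⋈[h=d] T)) → 4

E1 result:
e | a
1 | 1
4 | 5
7 | 9
9 | 3
E2 result:
e | a
1 | 8
4 | 5
7 | 9
9 | 3
Witness: (1, 1) appears 1× in E1 but 0× in E2.

no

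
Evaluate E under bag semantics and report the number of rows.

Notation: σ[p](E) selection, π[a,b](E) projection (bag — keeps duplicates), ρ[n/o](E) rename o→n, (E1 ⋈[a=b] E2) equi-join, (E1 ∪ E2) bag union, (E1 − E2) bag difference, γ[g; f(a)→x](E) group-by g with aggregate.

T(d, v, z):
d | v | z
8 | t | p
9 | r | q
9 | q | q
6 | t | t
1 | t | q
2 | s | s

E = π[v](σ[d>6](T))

Per-node cardinality:
  T → 6
  σ[d>6](T) → 3
  π[v](σ[d>6](T)) → 3

|E| = 3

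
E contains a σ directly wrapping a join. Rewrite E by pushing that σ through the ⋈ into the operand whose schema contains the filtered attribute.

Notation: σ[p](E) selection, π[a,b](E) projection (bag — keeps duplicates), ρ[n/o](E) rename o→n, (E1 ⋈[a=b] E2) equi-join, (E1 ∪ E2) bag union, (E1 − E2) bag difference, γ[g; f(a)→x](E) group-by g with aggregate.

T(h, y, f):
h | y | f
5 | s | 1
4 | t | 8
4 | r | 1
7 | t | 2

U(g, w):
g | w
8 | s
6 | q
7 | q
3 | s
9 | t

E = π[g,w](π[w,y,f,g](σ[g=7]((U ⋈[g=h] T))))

σ filters on g, owned by the left side.
E' = π[g,w](π[w,y,f,g]((σ[g=7](U) ⋈[g=h] T)))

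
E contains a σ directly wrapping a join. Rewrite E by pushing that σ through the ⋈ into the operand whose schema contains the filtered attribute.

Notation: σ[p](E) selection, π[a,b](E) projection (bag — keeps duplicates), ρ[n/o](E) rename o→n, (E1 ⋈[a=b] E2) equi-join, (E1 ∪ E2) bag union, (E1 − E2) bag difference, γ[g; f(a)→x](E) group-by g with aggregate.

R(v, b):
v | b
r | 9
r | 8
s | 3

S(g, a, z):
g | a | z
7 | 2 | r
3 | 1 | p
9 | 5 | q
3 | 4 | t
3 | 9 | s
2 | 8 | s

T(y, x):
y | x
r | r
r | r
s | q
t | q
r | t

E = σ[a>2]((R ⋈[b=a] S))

σ filters on a, owned by the right side.
E' = (R ⋈[b=a] σ[a>2](S))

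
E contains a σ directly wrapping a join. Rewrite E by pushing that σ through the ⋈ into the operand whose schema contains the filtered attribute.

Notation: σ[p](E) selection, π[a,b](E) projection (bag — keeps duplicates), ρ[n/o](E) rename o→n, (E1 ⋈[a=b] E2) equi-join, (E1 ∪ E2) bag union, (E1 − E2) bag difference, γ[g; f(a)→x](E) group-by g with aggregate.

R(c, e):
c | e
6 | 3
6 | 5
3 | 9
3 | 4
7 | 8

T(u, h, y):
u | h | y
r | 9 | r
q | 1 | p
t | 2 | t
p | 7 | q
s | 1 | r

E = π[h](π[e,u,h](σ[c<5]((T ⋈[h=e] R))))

σ filters on c, owned by the right side.
E' = π[h](π[e,u,h]((T ⋈[h=e] σ[c<5](R))))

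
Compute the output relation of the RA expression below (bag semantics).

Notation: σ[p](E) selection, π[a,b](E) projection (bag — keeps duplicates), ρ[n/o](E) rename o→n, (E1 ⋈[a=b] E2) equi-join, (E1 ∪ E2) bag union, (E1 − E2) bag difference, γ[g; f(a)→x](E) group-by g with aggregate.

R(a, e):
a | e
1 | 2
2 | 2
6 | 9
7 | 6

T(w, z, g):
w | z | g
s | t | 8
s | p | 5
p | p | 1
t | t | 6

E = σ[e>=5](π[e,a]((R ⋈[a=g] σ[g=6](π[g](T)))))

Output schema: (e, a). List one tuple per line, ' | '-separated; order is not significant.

Stepwise |·|:
  R → 4
  T → 4
  π[g](T) → 4
  σ[g=6](π[g](T)) → 1
  (R ⋈[a=g] σ[g=6](π[g](T))) → 1
  π[e,a]((R ⋈[a=g] σ[g=6](π[g](T)))) → 1
  σ[e>=5](π[e,a]((R ⋈[a=g] σ[g=6](π[g](T))))) → 1

== RESULT ==
e | a
9 | 6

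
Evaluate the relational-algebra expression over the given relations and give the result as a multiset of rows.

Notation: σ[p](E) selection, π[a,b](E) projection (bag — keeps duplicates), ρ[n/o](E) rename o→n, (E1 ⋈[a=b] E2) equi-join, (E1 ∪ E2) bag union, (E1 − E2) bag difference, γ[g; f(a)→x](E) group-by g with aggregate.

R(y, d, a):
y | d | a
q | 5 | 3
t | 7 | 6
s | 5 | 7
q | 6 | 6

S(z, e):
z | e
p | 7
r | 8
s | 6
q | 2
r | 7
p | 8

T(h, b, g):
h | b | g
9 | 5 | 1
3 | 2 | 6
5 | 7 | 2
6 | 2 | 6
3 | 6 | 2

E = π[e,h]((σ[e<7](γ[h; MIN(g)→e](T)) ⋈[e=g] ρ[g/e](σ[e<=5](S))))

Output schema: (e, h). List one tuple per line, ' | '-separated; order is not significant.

Stepwise |·|:
  T → 5
  γ[h; MIN(g)→e](T) → 4
  σ[e<7](γ[h; MIN(g)→e](T)) → 4
  S → 6
  σ[e<=5](S) → 1
  ρ[g/e](σ[e<=5](S)) → 1
  (σ[e<7](γ[h; MIN(g)→e](T)) ⋈[e=g] ρ[g/e](σ[e<=5](S))) → 2
  π[e,h]((σ[e<7](γ[h; MIN(g)→e](T)) ⋈[e=g] ρ[g/e](σ[e<=5](S)))) → 2

== RESULT ==
e | h
2 | 3
2 | 5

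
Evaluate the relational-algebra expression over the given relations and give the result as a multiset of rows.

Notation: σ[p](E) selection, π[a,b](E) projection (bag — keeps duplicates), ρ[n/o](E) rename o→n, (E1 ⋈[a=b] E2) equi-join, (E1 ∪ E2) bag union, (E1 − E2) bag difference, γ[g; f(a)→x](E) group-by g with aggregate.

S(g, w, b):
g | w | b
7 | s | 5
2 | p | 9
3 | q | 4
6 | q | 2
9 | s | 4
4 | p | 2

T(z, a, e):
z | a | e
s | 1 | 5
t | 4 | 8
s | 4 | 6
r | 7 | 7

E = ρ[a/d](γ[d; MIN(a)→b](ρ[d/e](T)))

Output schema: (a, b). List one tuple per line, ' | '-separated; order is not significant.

Stepwise |·|:
  T → 4
  ρ[d/e](T) → 4
  γ[d; MIN(a)→b](ρ[d/e](T)) → 4
  ρ[a/d](γ[d; MIN(a)→b](ρ[d/e](T))) → 4

== RESULT ==
a | b
5 | 1
6 | 4
7 | 7
8 | 4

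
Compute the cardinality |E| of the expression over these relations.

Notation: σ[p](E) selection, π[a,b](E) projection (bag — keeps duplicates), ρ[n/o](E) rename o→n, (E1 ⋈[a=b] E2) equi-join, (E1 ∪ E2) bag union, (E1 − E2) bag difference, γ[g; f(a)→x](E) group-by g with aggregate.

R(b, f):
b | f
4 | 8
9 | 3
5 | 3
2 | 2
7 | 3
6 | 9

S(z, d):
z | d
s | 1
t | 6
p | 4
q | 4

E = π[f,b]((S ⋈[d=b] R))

Per-node cardinality:
  S → 4
  R → 6
  (S ⋈[d=b] R) → 3
  π[f,b]((S ⋈[d=b] R)) → 3

|E| = 3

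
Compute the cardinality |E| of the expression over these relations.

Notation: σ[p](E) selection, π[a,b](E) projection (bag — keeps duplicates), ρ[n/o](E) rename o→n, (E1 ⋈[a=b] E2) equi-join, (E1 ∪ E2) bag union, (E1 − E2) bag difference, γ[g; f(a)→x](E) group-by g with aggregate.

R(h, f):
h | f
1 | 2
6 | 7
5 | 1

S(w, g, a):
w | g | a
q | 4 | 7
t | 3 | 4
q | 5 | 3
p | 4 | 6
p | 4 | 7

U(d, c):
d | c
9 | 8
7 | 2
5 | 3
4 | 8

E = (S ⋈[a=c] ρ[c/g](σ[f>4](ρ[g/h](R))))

Stepwise |·|:
  S → 5
  R → 3
  ρ[g/h](R) → 3
  σ[f>4](ρ[g/h](R)) → 1
  ρ[c/g](σ[f>4](ρ[g/h](R))) → 1
  (S ⋈[a=c] ρ[c/g](σ[f>4](ρ[g/h](R)))) → 1

|E| = 1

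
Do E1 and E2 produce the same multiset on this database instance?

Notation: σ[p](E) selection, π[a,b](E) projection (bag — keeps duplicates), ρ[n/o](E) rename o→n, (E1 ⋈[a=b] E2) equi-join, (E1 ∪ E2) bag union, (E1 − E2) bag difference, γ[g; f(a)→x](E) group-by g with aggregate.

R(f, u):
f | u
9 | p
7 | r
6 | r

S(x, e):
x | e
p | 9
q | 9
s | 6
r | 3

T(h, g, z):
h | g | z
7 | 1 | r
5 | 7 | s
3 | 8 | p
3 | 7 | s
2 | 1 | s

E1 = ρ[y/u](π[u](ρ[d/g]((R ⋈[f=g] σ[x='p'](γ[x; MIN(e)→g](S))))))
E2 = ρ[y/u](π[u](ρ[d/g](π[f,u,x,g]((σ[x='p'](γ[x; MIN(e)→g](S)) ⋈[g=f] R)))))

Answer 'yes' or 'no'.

E1 per-node cardinality:
  R → 3
  S → 4
  γ[x; MIN(e)→g](S) → 4
  σ[x='p'](γ[x; MIN(e)→g](S)) → 1
  (R ⋈[f=g] σ[x='p'](γ[x; MIN(e)→g](S))) → 1
  ρ[d/g]((R ⋈[f=g] σ[x='p'](γ[x; MIN(e)→g](S)))) → 1
  π[u](ρ[d/g]((R ⋈[f=g] σ[x='p'](γ[x; MIN(e)→g](S))))) → 1
  ρ[y/u](π[u](ρ[d/g]((R ⋈[f=g] σ[x='p'](γ[x; MIN(e)→g](S)))))) → 1
E2 per-node cardinality:
  S → 4
  γ[x; MIN(e)→g](S) → 4
  σ[x='p'](γ[x; MIN(e)→g](S)) → 1
  R → 3
  (σ[x='p'](γ[x; MIN(e)→g](S)) ⋈[g=f] R) → 1
  π[f,u,x,g]((σ[x='p'](γ[x; MIN(e)→g](S)) ⋈[g=f] R)) → 1
  ρ[d/g](π[f,u,x,g]((σ[x='p'](γ[x; MIN(e)→g](S)) ⋈[g=f] R))) → 1
  π[u](ρ[d/g](π[f,u,x,g]((σ[x='p'](γ[x; MIN(e)→g](S)) ⋈[g=f] R)))) → 1
  ρ[y/u](π[u](ρ[d/g](π[f,u,x,g]((σ[x='p'](γ[x; MIN(e)→g](S)) ⋈[g=f] R))))) → 1

E1 and E2 produce the same multiset:
y
p

yes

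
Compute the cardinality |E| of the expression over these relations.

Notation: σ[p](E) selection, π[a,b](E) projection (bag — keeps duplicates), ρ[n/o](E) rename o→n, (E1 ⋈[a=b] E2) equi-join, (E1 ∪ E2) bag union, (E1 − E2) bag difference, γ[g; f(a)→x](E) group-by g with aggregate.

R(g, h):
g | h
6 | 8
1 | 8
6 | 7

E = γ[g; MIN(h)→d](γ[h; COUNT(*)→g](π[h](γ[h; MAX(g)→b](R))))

Subexpression sizes:
  R → 3
  γ[h; MAX(g)→b](R) → 2
  π[h](γ[h; MAX(g)→b](R)) → 2
  γ[h; COUNT(*)→g](π[h](γ[h; MAX(g)→b](R))) → 2
  γ[g; MIN(h)→d](γ[h; COUNT(*)→g](π[h](γ[h; MAX(g)→b](R)))) → 1

|E| = 1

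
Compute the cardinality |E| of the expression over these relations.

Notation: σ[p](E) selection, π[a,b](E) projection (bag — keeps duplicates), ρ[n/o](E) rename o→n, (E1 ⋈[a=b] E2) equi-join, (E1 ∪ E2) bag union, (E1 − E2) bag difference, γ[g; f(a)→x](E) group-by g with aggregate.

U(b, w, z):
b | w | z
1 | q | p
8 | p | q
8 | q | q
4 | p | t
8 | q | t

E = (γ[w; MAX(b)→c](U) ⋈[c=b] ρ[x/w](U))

Row counts bottom-up:
  U → 5
  γ[w; MAX(b)→c](U) → 2
  U → 5
  ρ[x/w](U) → 5
  (γ[w; MAX(b)→c](U) ⋈[c=b] ρ[x/w](U)) → 6

|E| = 6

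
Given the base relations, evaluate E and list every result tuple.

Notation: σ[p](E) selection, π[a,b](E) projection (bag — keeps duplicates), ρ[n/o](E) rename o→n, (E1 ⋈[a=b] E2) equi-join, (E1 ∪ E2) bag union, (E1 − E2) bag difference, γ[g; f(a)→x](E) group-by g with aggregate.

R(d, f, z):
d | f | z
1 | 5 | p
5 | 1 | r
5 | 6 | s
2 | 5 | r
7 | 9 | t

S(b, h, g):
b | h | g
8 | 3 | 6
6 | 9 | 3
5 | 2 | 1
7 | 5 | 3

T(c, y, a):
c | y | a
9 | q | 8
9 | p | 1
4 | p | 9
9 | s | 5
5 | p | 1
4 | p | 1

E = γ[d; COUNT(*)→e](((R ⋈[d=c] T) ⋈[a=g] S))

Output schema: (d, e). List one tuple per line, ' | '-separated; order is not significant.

Row counts bottom-up:
  R → 5
  T → 6
  (R ⋈[d=c] T) → 2
  S → 4
  ((R ⋈[d=c] T) ⋈[a=g] S) → 2
  γ[d; COUNT(*)→e](((R ⋈[d=c] T) ⋈[a=g] S)) → 1

== RESULT ==
d | e
5 | 2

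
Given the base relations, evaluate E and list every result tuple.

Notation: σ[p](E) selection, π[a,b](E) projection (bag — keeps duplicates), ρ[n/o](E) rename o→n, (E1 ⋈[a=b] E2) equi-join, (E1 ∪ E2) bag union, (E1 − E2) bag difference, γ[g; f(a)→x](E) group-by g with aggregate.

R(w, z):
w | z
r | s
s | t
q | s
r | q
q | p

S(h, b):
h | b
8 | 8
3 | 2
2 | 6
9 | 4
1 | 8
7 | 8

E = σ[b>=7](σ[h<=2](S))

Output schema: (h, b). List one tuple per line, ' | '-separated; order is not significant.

Stepwise |·|:
  S → 6
  σ[h<=2](S) → 2
  σ[b>=7](σ[h<=2](S)) → 1

== RESULT ==
h | b
1 | 8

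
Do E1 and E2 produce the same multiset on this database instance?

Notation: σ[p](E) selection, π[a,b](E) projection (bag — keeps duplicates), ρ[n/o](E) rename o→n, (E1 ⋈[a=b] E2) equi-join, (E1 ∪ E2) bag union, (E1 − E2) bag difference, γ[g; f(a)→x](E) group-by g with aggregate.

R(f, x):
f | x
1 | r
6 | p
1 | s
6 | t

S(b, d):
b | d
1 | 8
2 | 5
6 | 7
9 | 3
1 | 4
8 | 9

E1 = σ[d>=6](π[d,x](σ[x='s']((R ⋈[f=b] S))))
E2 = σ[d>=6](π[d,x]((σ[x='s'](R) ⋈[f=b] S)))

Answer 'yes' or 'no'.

E1 row counts bottom-up:
  R → 4
  S → 6
  (R ⋈[f=b] S) → 6
  σ[x='s']((R ⋈[f=b] S)) → 2
  π[d,x](σ[x='s']((R ⋈[f=b] S))) → 2
  σ[d>=6](π[d,x](σ[x='s']((R ⋈[f=b] S)))) → 1
E2 row counts bottom-up:
  R → 4
  σ[x='s'](R) → 1
  S → 6
  (σ[x='s'](R) ⋈[f=b] S) → 2
  π[d,x]((σ[x='s'](R) ⋈[f=b] S)) → 2
  σ[d>=6](π[d,x]((σ[x='s'](R) ⋈[f=b] S))) → 1

E1 and E2 produce the same multiset:
d | x
8 | s

yes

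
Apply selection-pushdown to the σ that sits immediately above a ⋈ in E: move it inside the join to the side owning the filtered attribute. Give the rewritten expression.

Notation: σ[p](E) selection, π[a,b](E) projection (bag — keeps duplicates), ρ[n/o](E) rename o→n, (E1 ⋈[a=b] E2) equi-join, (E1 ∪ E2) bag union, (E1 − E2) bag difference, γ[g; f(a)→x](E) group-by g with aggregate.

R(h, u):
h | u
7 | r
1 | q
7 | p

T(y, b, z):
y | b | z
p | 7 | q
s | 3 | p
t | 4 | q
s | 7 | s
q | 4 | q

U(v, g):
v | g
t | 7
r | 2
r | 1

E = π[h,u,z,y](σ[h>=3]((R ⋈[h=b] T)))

σ filters on h, owned by the left side.
E' = π[h,u,z,y]((σ[h>=3](R) ⋈[h=b] T))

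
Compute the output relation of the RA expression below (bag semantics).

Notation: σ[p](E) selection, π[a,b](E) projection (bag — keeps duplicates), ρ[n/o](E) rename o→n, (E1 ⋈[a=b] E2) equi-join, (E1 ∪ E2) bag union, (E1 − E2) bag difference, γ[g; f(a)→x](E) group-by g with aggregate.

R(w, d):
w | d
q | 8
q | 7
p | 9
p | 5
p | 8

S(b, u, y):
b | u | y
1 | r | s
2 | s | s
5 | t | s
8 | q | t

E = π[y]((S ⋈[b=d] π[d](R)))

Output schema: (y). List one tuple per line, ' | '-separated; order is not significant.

Stepwise |·|:
  S → 4
  R → 5
  π[d](R) → 5
  (S ⋈[b=d] π[d](R)) → 3
  π[y]((S ⋈[b=d] π[d](R))) → 3

== RESULT ==
y
s
t
t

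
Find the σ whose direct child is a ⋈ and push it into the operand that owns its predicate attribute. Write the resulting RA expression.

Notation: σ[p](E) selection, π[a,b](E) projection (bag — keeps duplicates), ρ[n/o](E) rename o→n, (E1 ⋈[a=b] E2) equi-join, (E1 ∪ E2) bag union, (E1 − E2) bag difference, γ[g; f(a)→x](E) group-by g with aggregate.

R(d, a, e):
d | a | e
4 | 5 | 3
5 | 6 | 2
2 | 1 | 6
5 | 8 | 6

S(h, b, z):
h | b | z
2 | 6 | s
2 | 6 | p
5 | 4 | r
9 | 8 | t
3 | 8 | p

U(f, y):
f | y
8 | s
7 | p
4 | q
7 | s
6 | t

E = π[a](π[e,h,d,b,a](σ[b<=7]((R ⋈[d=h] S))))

σ filters on b, owned by the right side.
E' = π[a](π[e,h,d,b,a]((R ⋈[d=h] σ[b<=7](S))))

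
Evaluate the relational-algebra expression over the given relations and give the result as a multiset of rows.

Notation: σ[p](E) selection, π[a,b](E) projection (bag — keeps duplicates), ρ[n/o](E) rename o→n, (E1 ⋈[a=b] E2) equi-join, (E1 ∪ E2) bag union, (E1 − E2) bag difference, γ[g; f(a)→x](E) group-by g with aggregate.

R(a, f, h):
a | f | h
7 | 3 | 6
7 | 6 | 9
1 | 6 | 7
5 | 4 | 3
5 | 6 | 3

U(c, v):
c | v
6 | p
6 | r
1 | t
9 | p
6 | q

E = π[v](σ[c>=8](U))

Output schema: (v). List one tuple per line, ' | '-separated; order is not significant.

Subexpression sizes:
  U → 5
  σ[c>=8](U) → 1
  π[v](σ[c>=8](U)) → 1

== RESULT ==
v
p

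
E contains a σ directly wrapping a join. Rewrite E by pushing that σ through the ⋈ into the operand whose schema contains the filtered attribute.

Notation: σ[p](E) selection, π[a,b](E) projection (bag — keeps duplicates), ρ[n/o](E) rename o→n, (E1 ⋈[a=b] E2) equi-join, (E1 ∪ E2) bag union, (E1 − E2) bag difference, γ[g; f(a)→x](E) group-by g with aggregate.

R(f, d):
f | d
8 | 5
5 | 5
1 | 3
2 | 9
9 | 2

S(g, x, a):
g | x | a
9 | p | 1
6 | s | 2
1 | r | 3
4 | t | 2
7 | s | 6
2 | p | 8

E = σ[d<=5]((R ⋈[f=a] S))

σ filters on d, owned by the left side.
E' = (σ[d<=5](R) ⋈[f=a] S)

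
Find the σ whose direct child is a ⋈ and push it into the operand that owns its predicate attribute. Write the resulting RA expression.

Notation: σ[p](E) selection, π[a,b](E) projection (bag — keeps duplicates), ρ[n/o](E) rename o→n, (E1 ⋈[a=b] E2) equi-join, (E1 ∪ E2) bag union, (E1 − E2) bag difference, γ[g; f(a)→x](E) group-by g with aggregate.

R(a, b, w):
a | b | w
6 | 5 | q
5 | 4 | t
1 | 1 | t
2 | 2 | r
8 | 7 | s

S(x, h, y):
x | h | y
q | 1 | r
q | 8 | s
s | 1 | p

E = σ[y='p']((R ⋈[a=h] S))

σ filters on y, owned by the right side.
E' = (R ⋈[a=h] σ[y='p'](S))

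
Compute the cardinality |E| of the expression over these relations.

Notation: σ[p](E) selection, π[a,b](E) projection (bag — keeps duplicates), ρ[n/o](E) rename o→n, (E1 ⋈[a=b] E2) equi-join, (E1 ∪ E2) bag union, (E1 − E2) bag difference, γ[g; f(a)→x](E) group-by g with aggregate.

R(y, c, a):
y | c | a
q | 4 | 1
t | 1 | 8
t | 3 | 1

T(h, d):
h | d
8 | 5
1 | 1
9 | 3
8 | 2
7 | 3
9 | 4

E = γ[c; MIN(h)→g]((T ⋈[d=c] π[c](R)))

Stepwise |·|:
  T → 6
  R → 3
  π[c](R) → 3
  (T ⋈[d=c] π[c](R)) → 4
  γ[c; MIN(h)→g]((T ⋈[d=c] π[c](R))) → 3

|E| = 3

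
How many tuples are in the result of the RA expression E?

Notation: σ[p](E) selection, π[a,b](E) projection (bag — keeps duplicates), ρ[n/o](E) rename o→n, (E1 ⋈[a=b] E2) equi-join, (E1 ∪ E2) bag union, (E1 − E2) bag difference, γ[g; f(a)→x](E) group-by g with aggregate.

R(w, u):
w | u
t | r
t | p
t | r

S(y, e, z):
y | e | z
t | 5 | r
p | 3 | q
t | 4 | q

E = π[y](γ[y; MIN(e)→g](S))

Subexpression sizes:
  S → 3
  γ[y; MIN(e)→g](S) → 2
  π[y](γ[y; MIN(e)→g](S)) → 2

|E| = 2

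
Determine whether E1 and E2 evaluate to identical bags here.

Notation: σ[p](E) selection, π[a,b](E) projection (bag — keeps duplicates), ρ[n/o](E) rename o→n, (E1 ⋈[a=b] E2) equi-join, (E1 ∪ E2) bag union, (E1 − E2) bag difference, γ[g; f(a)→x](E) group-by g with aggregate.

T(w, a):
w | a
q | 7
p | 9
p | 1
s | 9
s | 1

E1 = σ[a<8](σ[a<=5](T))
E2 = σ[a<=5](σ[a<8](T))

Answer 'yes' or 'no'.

E1 stepwise |·|:
  T → 5
  σ[a<=5](T) → 2
  σ[a<8](σ[a<=5](T)) → 2
E2 stepwise |·|:
  T → 5
  σ[a<8](T) → 3
  σ[a<=5](σ[a<8](T)) → 2

E1 and E2 produce the same multiset:
w | a
p | 1
s | 1

yes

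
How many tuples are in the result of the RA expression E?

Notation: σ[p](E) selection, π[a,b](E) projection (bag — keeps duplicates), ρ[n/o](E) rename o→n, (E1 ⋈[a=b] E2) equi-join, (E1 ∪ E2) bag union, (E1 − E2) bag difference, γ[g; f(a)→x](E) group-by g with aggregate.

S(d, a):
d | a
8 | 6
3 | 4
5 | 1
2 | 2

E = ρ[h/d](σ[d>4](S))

Per-node cardinality:
  S → 4
  σ[d>4](S) → 2
  ρ[h/d](σ[d>4](S)) → 2

|E| = 2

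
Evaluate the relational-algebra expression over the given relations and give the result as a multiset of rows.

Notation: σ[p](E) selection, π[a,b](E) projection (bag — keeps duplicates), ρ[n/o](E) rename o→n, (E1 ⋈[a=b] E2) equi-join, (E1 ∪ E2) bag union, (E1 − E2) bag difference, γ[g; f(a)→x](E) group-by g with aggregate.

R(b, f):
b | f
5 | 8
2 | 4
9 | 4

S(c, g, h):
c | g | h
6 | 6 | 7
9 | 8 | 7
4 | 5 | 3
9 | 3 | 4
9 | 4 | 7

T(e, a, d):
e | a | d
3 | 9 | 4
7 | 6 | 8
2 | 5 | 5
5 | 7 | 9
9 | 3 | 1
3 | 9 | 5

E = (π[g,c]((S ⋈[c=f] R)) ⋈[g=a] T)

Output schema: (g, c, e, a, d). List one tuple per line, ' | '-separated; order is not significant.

Per-node cardinality:
  S → 5
  R → 3
  (S ⋈[c=f] R) → 2
  π[g,c]((S ⋈[c=f] R)) → 2
  T → 6
  (π[g,c]((S ⋈[c=f] R)) ⋈[g=a] T) → 2

== RESULT ==
g | c | e | a | d
5 | 4 | 2 | 5 | 5
5 | 4 | 2 | 5 | 5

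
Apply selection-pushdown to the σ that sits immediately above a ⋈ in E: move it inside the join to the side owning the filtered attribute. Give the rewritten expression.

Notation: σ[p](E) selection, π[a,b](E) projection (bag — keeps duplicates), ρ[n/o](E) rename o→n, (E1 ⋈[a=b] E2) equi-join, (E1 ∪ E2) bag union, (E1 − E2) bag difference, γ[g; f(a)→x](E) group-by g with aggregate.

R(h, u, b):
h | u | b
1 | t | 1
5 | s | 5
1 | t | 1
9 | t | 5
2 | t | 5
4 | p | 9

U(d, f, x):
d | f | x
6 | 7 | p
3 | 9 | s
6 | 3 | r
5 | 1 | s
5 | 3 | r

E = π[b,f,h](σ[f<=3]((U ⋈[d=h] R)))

σ filters on f, owned by the left side.
E' = π[b,f,h]((σ[f<=3](U) ⋈[d=h] R))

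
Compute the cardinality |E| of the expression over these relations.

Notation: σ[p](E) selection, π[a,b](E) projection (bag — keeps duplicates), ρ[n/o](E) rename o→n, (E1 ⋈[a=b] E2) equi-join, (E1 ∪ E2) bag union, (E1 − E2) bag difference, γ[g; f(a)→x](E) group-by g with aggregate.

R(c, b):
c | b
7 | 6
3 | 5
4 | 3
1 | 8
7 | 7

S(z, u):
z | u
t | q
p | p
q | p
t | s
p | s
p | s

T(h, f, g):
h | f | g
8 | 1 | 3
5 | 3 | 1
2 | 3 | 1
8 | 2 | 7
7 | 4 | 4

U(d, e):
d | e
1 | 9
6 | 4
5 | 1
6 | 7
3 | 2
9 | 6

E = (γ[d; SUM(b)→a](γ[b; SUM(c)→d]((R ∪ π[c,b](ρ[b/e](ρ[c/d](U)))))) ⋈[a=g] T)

Per-node cardinality:
  R → 5
  U → 6
  ρ[c/d](U) → 6
  ρ[b/e](ρ[c/d](U)) → 6
  π[c,b](ρ[b/e](ρ[c/d](U))) → 6
  (R ∪ π[c,b](ρ[b/e](ρ[c/d](U)))) → 11
  γ[b; SUM(c)→d]((R ∪ π[c,b](ρ[b/e](ρ[c/d](U))))) → 9
  γ[d; SUM(b)→a](γ[b; SUM(c)→d]((R ∪ π[c,b](ρ[b/e](ρ[c/d](U)))))) → 7
  T → 5
  (γ[d; SUM(b)→a](γ[b; SUM(c)→d]((R ∪ π[c,b](ρ[b/e](ρ[c/d](U)))))) ⋈[a=g] T) → 6

|E| = 6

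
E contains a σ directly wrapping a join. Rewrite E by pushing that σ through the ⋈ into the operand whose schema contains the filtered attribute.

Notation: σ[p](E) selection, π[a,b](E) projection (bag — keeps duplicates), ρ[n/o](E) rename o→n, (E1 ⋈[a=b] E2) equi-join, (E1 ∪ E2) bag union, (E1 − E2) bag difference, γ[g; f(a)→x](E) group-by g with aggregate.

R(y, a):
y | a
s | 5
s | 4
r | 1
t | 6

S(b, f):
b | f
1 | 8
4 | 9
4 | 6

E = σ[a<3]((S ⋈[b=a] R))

σ filters on a, owned by the right side.
E' = (S ⋈[b=a] σ[a<3](R))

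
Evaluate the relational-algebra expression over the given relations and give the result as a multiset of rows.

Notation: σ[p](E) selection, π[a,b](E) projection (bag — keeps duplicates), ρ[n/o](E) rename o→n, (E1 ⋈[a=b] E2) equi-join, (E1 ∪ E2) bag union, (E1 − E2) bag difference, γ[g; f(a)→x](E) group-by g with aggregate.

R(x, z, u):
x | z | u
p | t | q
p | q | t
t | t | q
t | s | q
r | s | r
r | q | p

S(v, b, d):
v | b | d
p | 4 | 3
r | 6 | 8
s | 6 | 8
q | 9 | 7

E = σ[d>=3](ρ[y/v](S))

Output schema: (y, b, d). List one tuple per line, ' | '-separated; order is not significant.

Subexpression sizes:
  S → 4
  ρ[y/v](S) → 4
  σ[d>=3](ρ[y/v](S)) → 4

== RESULT ==
y | b | d
p | 4 | 3
q | 9 | 7
r | 6 | 8
s | 6 | 8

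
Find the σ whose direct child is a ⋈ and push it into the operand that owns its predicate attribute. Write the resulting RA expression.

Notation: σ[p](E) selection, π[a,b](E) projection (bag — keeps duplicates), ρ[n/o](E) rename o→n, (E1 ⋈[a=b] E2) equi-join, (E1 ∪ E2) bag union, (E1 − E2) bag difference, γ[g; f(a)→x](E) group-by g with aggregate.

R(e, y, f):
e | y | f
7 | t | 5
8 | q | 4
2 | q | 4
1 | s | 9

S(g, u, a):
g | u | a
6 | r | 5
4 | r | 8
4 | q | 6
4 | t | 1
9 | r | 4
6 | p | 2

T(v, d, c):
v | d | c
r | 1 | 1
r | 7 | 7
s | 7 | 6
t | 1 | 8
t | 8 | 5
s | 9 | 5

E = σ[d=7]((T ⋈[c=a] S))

σ filters on d, owned by the left side.
E' = (σ[d=7](T) ⋈[c=a] S)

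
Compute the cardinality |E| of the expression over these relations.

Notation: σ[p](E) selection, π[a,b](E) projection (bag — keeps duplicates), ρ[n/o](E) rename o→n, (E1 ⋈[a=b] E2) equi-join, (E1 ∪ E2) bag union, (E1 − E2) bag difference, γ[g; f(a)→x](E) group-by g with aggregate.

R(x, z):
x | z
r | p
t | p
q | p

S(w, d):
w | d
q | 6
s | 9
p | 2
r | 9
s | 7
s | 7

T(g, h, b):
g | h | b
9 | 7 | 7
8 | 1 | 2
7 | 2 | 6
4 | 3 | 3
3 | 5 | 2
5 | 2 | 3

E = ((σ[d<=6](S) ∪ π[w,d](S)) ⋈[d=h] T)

Subexpression sizes:
  S → 6
  σ[d<=6](S) → 2
  S → 6
  π[w,d](S) → 6
  (σ[d<=6](S) ∪ π[w,d](S)) → 8
  T → 6
  ((σ[d<=6](S) ∪ π[w,d](S)) ⋈[d=h] T) → 6

|E| = 6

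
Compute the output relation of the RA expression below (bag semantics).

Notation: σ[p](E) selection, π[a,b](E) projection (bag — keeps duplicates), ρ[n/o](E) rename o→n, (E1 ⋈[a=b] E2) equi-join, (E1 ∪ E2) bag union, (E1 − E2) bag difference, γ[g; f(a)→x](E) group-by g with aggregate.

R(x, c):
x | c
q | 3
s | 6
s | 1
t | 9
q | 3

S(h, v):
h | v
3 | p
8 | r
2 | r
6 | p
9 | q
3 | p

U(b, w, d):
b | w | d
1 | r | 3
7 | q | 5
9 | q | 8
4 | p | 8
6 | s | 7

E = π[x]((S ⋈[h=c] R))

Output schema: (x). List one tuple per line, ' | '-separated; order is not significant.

Stepwise |·|:
  S → 6
  R → 5
  (S ⋈[h=c] R) → 6
  π[x]((S ⋈[h=c] R)) → 6

== RESULT ==
x
q
q
q
q
s
t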